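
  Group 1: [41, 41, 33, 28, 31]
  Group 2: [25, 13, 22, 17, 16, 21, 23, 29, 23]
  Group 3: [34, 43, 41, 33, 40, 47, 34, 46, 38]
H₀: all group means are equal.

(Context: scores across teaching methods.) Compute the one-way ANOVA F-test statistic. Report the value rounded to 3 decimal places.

test statistic = 29.464

Group means [34.80, 21.00, 39.56], grand mean 31.261
SSB = Σnᵢ(x̄ᵢ−x̄)² = 1629.413; SSW = ΣΣ(x−x̄ᵢ)² = 553.022
MSB = 1629.413/2 = 814.7063; MSW = 553.022/20 = 27.6511
F = MSB/MSW = 29.4638
df = (2, 20)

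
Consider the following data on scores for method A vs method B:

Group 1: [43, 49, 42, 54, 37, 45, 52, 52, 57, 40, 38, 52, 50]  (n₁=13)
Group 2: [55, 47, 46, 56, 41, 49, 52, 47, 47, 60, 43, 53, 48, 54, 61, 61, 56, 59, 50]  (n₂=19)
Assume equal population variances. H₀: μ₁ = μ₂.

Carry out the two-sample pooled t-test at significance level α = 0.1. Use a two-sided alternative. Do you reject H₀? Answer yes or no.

x̄₁=47.000, s₁=6.532, n₁=13
x̄₂=51.842, s₂=6.067, n₂=19
s_p² = [12·6.532² + 18·6.067²]/30 = 39.1509
SE = √(s_p²·(1/13+1/19)) = 2.2521
t = (47.000−51.842)/2.2521 = -2.1500
df = 30
p-value (two-sided) = 0.03974
At α=0.1: p < α → reject H₀

reject H₀: yes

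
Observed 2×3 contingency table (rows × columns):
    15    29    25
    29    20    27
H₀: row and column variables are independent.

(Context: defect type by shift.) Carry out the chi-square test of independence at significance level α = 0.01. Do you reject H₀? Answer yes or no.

Row totals [69, 76], col totals [44, 49, 52], n=145
χ² = (15−20.94)²/20.94 + (29−23.32)²/23.32 + (25−24.74)²/24.74 + (29−23.06)²/23.06 + (20−25.68)²/25.68 + (27−27.26)²/27.26 = 5.8603
df = 2
p-value (upper-tail) = 0.05339
At α=0.01: p ≥ α → fail to reject H₀

reject H₀: no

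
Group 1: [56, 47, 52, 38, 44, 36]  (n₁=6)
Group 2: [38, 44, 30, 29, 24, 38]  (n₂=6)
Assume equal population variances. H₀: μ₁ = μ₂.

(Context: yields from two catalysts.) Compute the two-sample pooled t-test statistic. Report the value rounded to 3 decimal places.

test statistic = 2.662

x̄₁=45.500, s₁=7.791, n₁=6
x̄₂=33.833, s₂=7.387, n₂=6
s_p² = [5·7.791² + 5·7.387²]/10 = 57.6333
SE = √(s_p²·(1/6+1/6)) = 4.3830
t = (45.500−33.833)/4.3830 = 2.6618
df = 10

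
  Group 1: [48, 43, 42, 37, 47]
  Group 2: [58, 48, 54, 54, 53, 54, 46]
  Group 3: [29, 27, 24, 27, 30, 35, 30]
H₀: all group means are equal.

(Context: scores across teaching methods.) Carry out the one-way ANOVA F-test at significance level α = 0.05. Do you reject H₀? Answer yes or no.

Group means [43.40, 52.43, 28.86], grand mean 41.368
SSB = Σnᵢ(x̄ᵢ−x̄)² = 1972.650; SSW = ΣΣ(x−x̄ᵢ)² = 247.771
MSB = 1972.650/2 = 986.3248; MSW = 247.771/16 = 15.4857
F = MSB/MSW = 63.6926
df = (2, 16)
p-value (upper-tail) = 0.00000
At α=0.05: p < α → reject H₀

reject H₀: yes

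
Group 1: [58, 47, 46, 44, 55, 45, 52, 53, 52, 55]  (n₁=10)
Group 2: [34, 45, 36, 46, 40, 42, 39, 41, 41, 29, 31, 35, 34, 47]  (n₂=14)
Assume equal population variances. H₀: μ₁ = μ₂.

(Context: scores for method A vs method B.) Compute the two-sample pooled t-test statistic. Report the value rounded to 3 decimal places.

x̄₁=50.700, s₁=4.855, n₁=10
x̄₂=38.571, s₂=5.571, n₂=14
s_p² = [9·4.855² + 13·5.571²]/22 = 27.9786
SE = √(s_p²·(1/10+1/14)) = 2.1901
t = (50.700−38.571)/2.1901 = 5.5380
df = 22

test statistic = 5.538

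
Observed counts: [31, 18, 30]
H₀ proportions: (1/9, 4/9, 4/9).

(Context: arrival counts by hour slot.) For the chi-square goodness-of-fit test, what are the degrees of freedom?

df = k − 1 = 3 − 1 = 2

degrees of freedom = 2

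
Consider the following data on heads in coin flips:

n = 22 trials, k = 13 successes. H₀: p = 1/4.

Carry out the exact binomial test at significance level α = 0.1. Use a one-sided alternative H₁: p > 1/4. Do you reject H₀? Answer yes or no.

reject H₀: yes

Exact binomial: n=22, k=13, p₀=1/4=0.2500
P(X≥13) from Σ C(n,i)·p₀^i·(1−p₀)^(n−i)
p-value (one-sided, H₁ greater) = 0.00070
At α=0.1: p < α → reject H₀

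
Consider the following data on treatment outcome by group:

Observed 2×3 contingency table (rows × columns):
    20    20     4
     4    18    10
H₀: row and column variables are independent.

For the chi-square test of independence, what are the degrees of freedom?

df = (r−1)(c−1) = (2−1)·(3−1) = 2

degrees of freedom = 2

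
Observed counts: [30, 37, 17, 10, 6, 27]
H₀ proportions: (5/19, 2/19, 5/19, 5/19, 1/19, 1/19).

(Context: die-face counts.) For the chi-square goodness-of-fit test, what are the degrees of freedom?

df = k − 1 = 6 − 1 = 5

degrees of freedom = 5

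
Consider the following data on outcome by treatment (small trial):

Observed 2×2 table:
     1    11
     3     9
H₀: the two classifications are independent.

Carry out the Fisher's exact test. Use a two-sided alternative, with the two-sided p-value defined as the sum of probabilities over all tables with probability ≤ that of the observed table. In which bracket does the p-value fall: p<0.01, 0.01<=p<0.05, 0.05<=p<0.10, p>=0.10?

p-value bracket: p>=0.10

Margins: r₁=12, r₂=12, c₁=4, c₂=20, n=24
p_obs = C(12,1)·C(12,3)/C(24,4); sum pmf over tables with pmf ≤ p_obs
p-value (two-sided) = 0.59006
→ bracket: p>=0.10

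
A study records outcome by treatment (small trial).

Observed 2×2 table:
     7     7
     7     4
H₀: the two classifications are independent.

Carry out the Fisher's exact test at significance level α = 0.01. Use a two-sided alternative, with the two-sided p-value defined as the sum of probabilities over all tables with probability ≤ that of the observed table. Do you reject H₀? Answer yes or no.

reject H₀: no

Margins: r₁=14, r₂=11, c₁=14, c₂=11, n=25
p_obs = C(14,7)·C(11,7)/C(25,14); sum pmf over tables with pmf ≤ p_obs
p-value (two-sided) = 0.68875
At α=0.01: p ≥ α → fail to reject H₀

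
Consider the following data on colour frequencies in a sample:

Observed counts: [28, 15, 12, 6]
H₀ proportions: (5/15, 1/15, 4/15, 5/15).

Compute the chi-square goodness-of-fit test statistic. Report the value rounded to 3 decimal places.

test statistic = 43.508

n = 61; E_i = n·p_i = [20.33, 4.07, 16.27, 20.33]
χ² = (28−20.33)²/20.33 + (15−4.07)²/4.07 + (12−16.27)²/16.27 + (6−20.33)²/20.33 = 43.5082
df = 3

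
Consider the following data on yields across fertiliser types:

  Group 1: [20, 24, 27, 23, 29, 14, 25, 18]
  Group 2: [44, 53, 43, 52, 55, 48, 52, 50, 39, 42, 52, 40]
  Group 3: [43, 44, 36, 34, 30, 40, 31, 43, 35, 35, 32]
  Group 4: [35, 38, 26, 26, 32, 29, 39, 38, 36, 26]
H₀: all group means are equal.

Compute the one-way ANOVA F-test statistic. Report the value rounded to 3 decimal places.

Group means [22.50, 47.50, 36.64, 32.50], grand mean 36.049
SSB = Σnᵢ(x̄ᵢ−x̄)² = 3171.857; SSW = ΣΣ(x−x̄ᵢ)² = 1032.045
MSB = 3171.857/3 = 1057.2857; MSW = 1032.045/37 = 27.8931
F = MSB/MSW = 37.9049
df = (3, 37)

test statistic = 37.905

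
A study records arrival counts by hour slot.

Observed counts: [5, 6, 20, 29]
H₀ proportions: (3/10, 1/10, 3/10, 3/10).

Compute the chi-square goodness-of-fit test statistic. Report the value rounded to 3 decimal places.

test statistic = 16.333

n = 60; E_i = n·p_i = [18.00, 6.00, 18.00, 18.00]
χ² = (5−18.00)²/18.00 + (6−6.00)²/6.00 + (20−18.00)²/18.00 + (29−18.00)²/18.00 = 16.3333
df = 3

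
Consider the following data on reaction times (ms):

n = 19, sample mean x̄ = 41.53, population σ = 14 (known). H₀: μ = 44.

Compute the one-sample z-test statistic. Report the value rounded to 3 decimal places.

SE = σ/√n = 14/√19 = 3.2118
z = (x̄−μ₀)/SE = (41.53−44)/3.2118 = -0.7690

test statistic = -0.769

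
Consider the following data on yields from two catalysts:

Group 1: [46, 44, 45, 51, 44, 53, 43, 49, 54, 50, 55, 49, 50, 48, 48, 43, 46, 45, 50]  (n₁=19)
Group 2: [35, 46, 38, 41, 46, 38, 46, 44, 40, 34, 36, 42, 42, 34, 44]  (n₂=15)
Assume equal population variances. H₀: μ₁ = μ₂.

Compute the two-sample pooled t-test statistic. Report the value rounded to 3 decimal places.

x̄₁=48.053, s₁=3.659, n₁=19
x̄₂=40.400, s₂=4.372, n₂=15
s_p² = [18·3.659² + 14·4.372²]/32 = 15.8921
SE = √(s_p²·(1/19+1/15)) = 1.3769
t = (48.053−40.400)/1.3769 = 5.5578
df = 32

test statistic = 5.558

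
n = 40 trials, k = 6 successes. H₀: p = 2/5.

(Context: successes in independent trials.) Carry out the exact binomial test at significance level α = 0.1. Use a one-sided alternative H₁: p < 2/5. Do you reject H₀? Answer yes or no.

Exact binomial: n=40, k=6, p₀=2/5=0.4000
P(X≤6) from Σ C(n,i)·p₀^i·(1−p₀)^(n−i)
p-value (one-sided, H₁ less) = 0.00059
At α=0.1: p < α → reject H₀

reject H₀: yes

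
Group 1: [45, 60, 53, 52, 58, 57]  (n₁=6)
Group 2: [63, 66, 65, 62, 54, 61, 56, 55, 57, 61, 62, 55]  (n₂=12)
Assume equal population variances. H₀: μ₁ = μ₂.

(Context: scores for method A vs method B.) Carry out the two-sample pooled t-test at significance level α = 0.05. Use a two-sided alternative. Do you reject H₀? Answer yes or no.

reject H₀: yes

x̄₁=54.167, s₁=5.419, n₁=6
x̄₂=59.750, s₂=4.159, n₂=12
s_p² = [5·5.419² + 11·4.159²]/16 = 21.0677
SE = √(s_p²·(1/6+1/12)) = 2.2950
t = (54.167−59.750)/2.2950 = -2.4328
df = 16
p-value (two-sided) = 0.02709
At α=0.05: p < α → reject H₀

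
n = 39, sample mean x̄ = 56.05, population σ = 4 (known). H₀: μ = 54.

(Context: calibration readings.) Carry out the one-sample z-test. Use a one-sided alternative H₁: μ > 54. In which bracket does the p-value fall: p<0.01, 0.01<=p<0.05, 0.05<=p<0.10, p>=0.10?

p-value bracket: p<0.01

SE = σ/√n = 4/√39 = 0.6405
z = (x̄−μ₀)/SE = (56.05−54)/0.6405 = 3.2006
p-value (one-sided, H₁ greater) = 0.00069
→ bracket: p<0.01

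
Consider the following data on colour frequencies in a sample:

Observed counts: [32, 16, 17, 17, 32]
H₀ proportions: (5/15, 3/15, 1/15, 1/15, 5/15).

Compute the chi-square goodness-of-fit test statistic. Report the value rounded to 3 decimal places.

test statistic = 27.175

n = 114; E_i = n·p_i = [38.00, 22.80, 7.60, 7.60, 38.00]
χ² = (32−38.00)²/38.00 + (16−22.80)²/22.80 + (17−7.60)²/7.60 + (17−7.60)²/7.60 + (32−38.00)²/38.00 = 27.1754
df = 4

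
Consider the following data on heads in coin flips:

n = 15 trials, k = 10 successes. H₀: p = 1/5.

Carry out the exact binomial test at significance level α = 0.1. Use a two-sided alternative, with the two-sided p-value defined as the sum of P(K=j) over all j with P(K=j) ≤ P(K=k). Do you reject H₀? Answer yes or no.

Exact binomial: n=15, k=10, p₀=1/5=0.2000
P(X=j) = C(n,j)·p₀^j·(1−p₀)^(n−j); p = Σ P(X=j) over j with P(X=j) ≤ P(X=10)
p-value (two-sided) = 0.00011
At α=0.1: p < α → reject H₀

reject H₀: yes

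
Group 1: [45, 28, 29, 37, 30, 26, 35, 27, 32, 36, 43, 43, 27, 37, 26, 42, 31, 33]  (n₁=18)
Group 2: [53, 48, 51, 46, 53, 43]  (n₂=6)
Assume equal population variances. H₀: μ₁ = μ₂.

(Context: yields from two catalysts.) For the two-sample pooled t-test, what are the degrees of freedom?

df = n₁ + n₂ − 2 = 18 + 6 − 2 = 22

degrees of freedom = 22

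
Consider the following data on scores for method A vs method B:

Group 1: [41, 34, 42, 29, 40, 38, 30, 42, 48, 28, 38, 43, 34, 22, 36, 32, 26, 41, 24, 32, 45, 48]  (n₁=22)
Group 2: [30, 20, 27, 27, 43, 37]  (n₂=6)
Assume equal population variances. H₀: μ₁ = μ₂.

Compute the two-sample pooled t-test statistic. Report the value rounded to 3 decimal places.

x̄₁=36.045, s₁=7.537, n₁=22
x̄₂=30.667, s₂=8.165, n₂=6
s_p² = [21·7.537² + 5·8.165²]/26 = 58.7034
SE = √(s_p²·(1/22+1/6)) = 3.5288
t = (36.045−30.667)/3.5288 = 1.5243
df = 26

test statistic = 1.524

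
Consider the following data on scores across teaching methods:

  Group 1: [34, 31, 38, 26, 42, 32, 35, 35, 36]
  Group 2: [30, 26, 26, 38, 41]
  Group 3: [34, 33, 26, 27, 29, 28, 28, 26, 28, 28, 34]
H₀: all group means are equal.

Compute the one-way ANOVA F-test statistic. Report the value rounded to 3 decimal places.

test statistic = 3.285

Group means [34.33, 32.20, 29.18], grand mean 31.640
SSB = Σnᵢ(x̄ᵢ−x̄)² = 133.324; SSW = ΣΣ(x−x̄ᵢ)² = 446.436
MSB = 133.324/2 = 66.6618; MSW = 446.436/22 = 20.2926
F = MSB/MSW = 3.2850
df = (2, 22)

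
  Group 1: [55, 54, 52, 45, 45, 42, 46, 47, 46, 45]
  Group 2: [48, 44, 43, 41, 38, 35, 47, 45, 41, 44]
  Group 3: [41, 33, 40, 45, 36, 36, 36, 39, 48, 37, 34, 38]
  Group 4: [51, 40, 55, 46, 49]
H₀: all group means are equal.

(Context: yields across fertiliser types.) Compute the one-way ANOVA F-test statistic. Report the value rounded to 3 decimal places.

Group means [47.70, 42.60, 38.58, 48.20], grand mean 43.432
SSB = Σnᵢ(x̄ᵢ−x̄)² = 584.864; SSW = ΣΣ(x−x̄ᵢ)² = 654.217
MSB = 584.864/3 = 194.9548; MSW = 654.217/33 = 19.8247
F = MSB/MSW = 9.8339
df = (3, 33)

test statistic = 9.834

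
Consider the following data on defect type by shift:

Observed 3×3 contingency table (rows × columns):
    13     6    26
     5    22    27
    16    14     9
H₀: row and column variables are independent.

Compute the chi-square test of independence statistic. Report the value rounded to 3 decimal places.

Row totals [45, 54, 39], col totals [34, 42, 62], n=138
χ² = (13−11.09)²/11.09 + (6−13.70)²/13.70 + (26−20.22)²/20.22 + (5−13.30)²/13.30 + (22−16.43)²/16.43 + (27−24.26)²/24.26 + (16−9.61)²/9.61 + (14−11.87)²/11.87 + (9−17.52)²/17.52 = 22.4637
df = 4

test statistic = 22.464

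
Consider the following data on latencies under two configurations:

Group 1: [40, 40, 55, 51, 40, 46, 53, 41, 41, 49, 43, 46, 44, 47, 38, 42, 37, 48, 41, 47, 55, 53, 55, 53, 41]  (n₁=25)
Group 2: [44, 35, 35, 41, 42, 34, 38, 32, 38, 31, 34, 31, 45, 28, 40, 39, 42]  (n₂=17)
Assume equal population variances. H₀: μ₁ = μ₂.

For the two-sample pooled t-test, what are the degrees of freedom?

degrees of freedom = 40

df = n₁ + n₂ − 2 = 25 + 17 − 2 = 40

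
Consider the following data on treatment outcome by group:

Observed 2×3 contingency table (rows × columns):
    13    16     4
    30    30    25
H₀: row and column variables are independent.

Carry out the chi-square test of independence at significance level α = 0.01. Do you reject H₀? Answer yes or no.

Row totals [33, 85], col totals [43, 46, 29], n=118
χ² = (13−12.03)²/12.03 + (16−12.86)²/12.86 + (4−8.11)²/8.11 + (30−30.97)²/30.97 + (30−33.14)²/33.14 + (25−20.89)²/20.89 = 4.0623
df = 2
p-value (upper-tail) = 0.13118
At α=0.01: p ≥ α → fail to reject H₀

reject H₀: no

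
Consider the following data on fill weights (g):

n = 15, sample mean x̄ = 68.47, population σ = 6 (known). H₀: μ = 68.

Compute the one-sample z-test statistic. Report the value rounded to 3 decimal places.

test statistic = 0.303

SE = σ/√n = 6/√15 = 1.5492
z = (x̄−μ₀)/SE = (68.47−68)/1.5492 = 0.3034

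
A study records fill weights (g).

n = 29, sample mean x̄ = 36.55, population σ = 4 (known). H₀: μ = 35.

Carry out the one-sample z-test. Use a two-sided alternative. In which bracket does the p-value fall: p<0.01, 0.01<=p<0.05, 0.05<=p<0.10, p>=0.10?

p-value bracket: 0.01<=p<0.05

SE = σ/√n = 4/√29 = 0.7428
z = (x̄−μ₀)/SE = (36.55−35)/0.7428 = 2.0868
p-value (two-sided) = 0.03691
→ bracket: 0.01<=p<0.05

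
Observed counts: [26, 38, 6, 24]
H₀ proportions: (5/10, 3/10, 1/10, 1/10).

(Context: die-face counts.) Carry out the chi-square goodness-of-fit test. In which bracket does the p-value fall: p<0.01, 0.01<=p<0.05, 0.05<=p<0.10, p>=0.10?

p-value bracket: p<0.01

n = 94; E_i = n·p_i = [47.00, 28.20, 9.40, 9.40]
χ² = (26−47.00)²/47.00 + (38−28.20)²/28.20 + (6−9.40)²/9.40 + (24−9.40)²/9.40 = 36.6950
df = 3
p-value (upper-tail) = 0.00000
→ bracket: p<0.01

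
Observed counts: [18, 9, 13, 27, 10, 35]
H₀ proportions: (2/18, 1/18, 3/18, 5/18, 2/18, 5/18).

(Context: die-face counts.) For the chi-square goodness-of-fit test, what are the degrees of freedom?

degrees of freedom = 5

df = k − 1 = 6 − 1 = 5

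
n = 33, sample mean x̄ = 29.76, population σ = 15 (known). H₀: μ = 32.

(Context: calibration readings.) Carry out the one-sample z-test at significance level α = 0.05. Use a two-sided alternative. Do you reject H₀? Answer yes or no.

SE = σ/√n = 15/√33 = 2.6112
z = (x̄−μ₀)/SE = (29.76−32)/2.6112 = -0.8579
p-value (two-sided) = 0.39097
At α=0.05: p ≥ α → fail to reject H₀

reject H₀: no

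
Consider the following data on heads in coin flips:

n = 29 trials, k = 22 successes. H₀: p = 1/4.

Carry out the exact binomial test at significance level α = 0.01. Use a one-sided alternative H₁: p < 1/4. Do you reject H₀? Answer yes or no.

reject H₀: no

Exact binomial: n=29, k=22, p₀=1/4=0.2500
P(X≤22) from Σ C(n,i)·p₀^i·(1−p₀)^(n−i)
p-value (one-sided, H₁ less) = 1.00000
At α=0.01: p ≥ α → fail to reject H₀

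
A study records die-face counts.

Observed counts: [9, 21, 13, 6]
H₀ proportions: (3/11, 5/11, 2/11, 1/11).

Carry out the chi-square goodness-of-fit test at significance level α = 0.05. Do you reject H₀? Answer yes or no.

n = 49; E_i = n·p_i = [13.36, 22.27, 8.91, 4.45]
χ² = (9−13.36)²/13.36 + (21−22.27)²/22.27 + (13−8.91)²/8.91 + (6−4.45)²/4.45 = 3.9122
df = 3
p-value (upper-tail) = 0.27110
At α=0.05: p ≥ α → fail to reject H₀

reject H₀: no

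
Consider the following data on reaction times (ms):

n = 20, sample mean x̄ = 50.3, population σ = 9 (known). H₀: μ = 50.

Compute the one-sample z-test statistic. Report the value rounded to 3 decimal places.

test statistic = 0.149

SE = σ/√n = 9/√20 = 2.0125
z = (x̄−μ₀)/SE = (50.3−50)/2.0125 = 0.1491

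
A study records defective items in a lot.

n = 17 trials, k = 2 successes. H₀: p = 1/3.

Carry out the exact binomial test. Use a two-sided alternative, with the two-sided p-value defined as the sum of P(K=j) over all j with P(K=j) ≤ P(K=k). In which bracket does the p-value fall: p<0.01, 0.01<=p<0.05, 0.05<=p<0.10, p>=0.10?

p-value bracket: 0.05<=p<0.10

Exact binomial: n=17, k=2, p₀=1/3=0.3333
P(X=j) = C(n,j)·p₀^j·(1−p₀)^(n−j); p = Σ P(X=j) over j with P(X=j) ≤ P(X=2)
p-value (two-sided) = 0.07144
→ bracket: 0.05<=p<0.10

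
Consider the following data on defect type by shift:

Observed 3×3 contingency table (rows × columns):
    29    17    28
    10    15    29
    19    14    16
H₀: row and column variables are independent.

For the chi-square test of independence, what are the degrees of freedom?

df = (r−1)(c−1) = (3−1)·(3−1) = 4

degrees of freedom = 4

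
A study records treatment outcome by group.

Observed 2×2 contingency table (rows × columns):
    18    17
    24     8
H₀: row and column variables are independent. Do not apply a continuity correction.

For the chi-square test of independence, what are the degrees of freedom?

degrees of freedom = 1

df = (r−1)(c−1) = (2−1)·(2−1) = 1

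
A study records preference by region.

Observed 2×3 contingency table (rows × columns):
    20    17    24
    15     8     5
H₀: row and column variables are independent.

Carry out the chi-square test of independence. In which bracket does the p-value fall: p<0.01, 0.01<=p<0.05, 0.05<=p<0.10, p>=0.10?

Row totals [61, 28], col totals [35, 25, 29], n=89
χ² = (20−23.99)²/23.99 + (17−17.13)²/17.13 + (24−19.88)²/19.88 + (15−11.01)²/11.01 + (8−7.87)²/7.87 + (5−9.12)²/9.12 = 4.8308
df = 2
p-value (upper-tail) = 0.08933
→ bracket: 0.05<=p<0.10

p-value bracket: 0.05<=p<0.10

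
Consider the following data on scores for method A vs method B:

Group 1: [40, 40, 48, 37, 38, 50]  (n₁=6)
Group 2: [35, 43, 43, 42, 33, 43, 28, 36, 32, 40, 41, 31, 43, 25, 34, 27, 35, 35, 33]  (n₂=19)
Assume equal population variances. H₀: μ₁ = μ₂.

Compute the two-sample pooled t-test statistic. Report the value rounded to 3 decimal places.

x̄₁=42.167, s₁=5.456, n₁=6
x̄₂=35.737, s₂=5.791, n₂=19
s_p² = [5·5.456² + 18·5.791²]/23 = 32.7182
SE = √(s_p²·(1/6+1/19)) = 2.6786
t = (42.167−35.737)/2.6786 = 2.4004
df = 23

test statistic = 2.400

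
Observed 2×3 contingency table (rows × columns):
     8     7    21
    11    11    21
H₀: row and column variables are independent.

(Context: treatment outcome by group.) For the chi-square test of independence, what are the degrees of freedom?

df = (r−1)(c−1) = (2−1)·(3−1) = 2

degrees of freedom = 2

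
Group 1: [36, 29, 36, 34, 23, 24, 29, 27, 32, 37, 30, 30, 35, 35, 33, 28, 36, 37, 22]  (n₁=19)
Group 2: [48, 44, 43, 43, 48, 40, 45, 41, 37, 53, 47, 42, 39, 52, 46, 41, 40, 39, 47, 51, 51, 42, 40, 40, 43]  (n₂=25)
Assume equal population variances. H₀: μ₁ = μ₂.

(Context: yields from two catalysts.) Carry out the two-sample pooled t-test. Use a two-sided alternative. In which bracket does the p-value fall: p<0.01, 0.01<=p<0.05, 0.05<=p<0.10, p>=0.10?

p-value bracket: p<0.01

x̄₁=31.211, s₁=4.837, n₁=19
x̄₂=44.080, s₂=4.518, n₂=25
s_p² = [18·4.837² + 24·4.518²]/42 = 21.6904
SE = √(s_p²·(1/19+1/25)) = 1.4175
t = (31.211−44.080)/1.4175 = -9.0792
df = 42
p-value (two-sided) = 0.00000
→ bracket: p<0.01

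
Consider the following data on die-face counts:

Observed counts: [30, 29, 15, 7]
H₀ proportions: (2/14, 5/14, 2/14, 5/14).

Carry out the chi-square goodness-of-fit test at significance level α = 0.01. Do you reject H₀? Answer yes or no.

reject H₀: yes

n = 81; E_i = n·p_i = [11.57, 28.93, 11.57, 28.93]
χ² = (30−11.57)²/11.57 + (29−28.93)²/28.93 + (15−11.57)²/11.57 + (7−28.93)²/28.93 = 46.9877
df = 3
p-value (upper-tail) = 0.00000
At α=0.01: p < α → reject H₀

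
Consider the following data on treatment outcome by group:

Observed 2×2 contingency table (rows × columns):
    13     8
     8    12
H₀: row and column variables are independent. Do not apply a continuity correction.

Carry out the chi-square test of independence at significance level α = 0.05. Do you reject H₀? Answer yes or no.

reject H₀: no

Row totals [21, 20], col totals [21, 20], n=41
χ² = (13−10.76)²/10.76 + (8−10.24)²/10.24 + (8−10.24)²/10.24 + (12−9.76)²/9.76 = 1.9673
df = 1
p-value (upper-tail) = 0.16074
At α=0.05: p ≥ α → fail to reject H₀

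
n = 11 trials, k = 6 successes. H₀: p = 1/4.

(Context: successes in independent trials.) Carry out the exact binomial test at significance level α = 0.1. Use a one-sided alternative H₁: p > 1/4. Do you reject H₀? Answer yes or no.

Exact binomial: n=11, k=6, p₀=1/4=0.2500
P(X≥6) from Σ C(n,i)·p₀^i·(1−p₀)^(n−i)
p-value (one-sided, H₁ greater) = 0.03433
At α=0.1: p < α → reject H₀

reject H₀: yes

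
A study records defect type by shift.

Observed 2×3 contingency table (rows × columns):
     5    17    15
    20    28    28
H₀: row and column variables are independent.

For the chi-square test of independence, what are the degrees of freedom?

degrees of freedom = 2

df = (r−1)(c−1) = (2−1)·(3−1) = 2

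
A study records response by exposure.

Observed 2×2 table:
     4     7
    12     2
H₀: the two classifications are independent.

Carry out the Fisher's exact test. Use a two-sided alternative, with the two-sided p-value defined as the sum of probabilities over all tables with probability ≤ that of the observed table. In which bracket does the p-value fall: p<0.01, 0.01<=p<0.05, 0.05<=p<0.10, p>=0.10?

Margins: r₁=11, r₂=14, c₁=16, c₂=9, n=25
p_obs = C(11,4)·C(14,12)/C(25,16); sum pmf over tables with pmf ≤ p_obs
p-value (two-sided) = 0.01684
→ bracket: 0.01<=p<0.05

p-value bracket: 0.01<=p<0.05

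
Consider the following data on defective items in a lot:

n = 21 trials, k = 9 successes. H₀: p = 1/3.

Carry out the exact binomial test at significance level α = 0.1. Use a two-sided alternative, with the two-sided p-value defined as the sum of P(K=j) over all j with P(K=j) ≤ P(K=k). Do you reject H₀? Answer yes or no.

reject H₀: no

Exact binomial: n=21, k=9, p₀=1/3=0.3333
P(X=j) = C(n,j)·p₀^j·(1−p₀)^(n−j); p = Σ P(X=j) over j with P(X=j) ≤ P(X=9)
p-value (two-sided) = 0.36103
At α=0.1: p ≥ α → fail to reject H₀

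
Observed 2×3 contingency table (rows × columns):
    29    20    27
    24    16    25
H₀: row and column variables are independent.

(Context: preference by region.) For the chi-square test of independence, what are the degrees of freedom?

degrees of freedom = 2

df = (r−1)(c−1) = (2−1)·(3−1) = 2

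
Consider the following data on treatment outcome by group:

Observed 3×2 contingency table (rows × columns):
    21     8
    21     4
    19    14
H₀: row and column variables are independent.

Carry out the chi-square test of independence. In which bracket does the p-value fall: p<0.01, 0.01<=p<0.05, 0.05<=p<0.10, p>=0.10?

p-value bracket: 0.05<=p<0.10

Row totals [29, 25, 33], col totals [61, 26], n=87
χ² = (21−20.33)²/20.33 + (8−8.67)²/8.67 + (21−17.53)²/17.53 + (4−7.47)²/7.47 + (19−23.14)²/23.14 + (14−9.86)²/9.86 = 4.8496
df = 2
p-value (upper-tail) = 0.08850
→ bracket: 0.05<=p<0.10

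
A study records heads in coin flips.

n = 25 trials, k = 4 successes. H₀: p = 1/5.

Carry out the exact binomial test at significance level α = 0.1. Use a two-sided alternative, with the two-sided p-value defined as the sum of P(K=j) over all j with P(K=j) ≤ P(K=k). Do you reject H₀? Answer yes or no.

reject H₀: no

Exact binomial: n=25, k=4, p₀=1/5=0.2000
P(X=j) = C(n,j)·p₀^j·(1−p₀)^(n−j); p = Σ P(X=j) over j with P(X=j) ≤ P(X=4)
p-value (two-sided) = 0.80398
At α=0.1: p ≥ α → fail to reject H₀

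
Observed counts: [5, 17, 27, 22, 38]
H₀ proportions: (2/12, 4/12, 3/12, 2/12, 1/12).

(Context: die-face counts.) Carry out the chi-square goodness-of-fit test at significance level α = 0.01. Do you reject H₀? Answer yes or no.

reject H₀: yes

n = 109; E_i = n·p_i = [18.17, 36.33, 27.25, 18.17, 9.08]
χ² = (5−18.17)²/18.17 + (17−36.33)²/36.33 + (27−27.25)²/27.25 + (22−18.17)²/18.17 + (38−9.08)²/9.08 = 112.6972
df = 4
p-value (upper-tail) = 0.00000
At α=0.01: p < α → reject H₀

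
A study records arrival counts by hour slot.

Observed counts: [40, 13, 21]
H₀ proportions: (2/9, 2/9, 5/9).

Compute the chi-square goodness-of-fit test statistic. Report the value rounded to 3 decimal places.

n = 74; E_i = n·p_i = [16.44, 16.44, 41.11]
χ² = (40−16.44)²/16.44 + (13−16.44)²/16.44 + (21−41.11)²/41.11 = 44.3014
df = 2

test statistic = 44.301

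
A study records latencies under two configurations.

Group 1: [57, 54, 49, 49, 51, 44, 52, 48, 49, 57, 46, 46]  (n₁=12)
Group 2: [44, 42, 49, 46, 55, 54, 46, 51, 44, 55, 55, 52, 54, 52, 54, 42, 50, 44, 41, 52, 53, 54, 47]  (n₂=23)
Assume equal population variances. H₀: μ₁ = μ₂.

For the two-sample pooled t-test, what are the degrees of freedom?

df = n₁ + n₂ − 2 = 12 + 23 − 2 = 33

degrees of freedom = 33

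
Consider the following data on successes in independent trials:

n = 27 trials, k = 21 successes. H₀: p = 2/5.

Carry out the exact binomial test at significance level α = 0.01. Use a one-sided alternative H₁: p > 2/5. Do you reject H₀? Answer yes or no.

reject H₀: yes

Exact binomial: n=27, k=21, p₀=2/5=0.4000
P(X≥21) from Σ C(n,i)·p₀^i·(1−p₀)^(n−i)
p-value (one-sided, H₁ greater) = 0.00007
At α=0.01: p < α → reject H₀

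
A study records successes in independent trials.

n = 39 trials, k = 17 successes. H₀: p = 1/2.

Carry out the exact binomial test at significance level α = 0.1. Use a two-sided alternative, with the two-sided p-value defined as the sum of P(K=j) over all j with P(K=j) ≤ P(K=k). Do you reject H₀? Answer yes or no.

Exact binomial: n=39, k=17, p₀=1/2=0.5000
P(X=j) = C(n,j)·p₀^j·(1−p₀)^(n−j); p = Σ P(X=j) over j with P(X=j) ≤ P(X=17)
p-value (two-sided) = 0.52240
At α=0.1: p ≥ α → fail to reject H₀

reject H₀: no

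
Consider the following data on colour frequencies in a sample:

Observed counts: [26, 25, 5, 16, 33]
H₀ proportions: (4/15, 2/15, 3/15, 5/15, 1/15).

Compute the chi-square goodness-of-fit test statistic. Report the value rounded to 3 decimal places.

n = 105; E_i = n·p_i = [28.00, 14.00, 21.00, 35.00, 7.00]
χ² = (26−28.00)²/28.00 + (25−14.00)²/14.00 + (5−21.00)²/21.00 + (16−35.00)²/35.00 + (33−7.00)²/7.00 = 127.8619
df = 4

test statistic = 127.862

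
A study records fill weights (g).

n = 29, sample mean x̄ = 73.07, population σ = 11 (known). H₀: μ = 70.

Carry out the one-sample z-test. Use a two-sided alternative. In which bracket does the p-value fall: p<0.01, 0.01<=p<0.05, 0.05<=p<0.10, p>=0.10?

p-value bracket: p>=0.10

SE = σ/√n = 11/√29 = 2.0426
z = (x̄−μ₀)/SE = (73.07−70)/2.0426 = 1.5030
p-value (two-sided) = 0.13285
→ bracket: p>=0.10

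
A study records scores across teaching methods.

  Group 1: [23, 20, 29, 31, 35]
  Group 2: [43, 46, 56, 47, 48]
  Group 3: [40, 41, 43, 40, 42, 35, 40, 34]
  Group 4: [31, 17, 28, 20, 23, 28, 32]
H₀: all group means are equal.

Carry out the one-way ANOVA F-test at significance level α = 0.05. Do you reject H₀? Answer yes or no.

reject H₀: yes

Group means [27.60, 48.00, 39.38, 25.57], grand mean 34.880
SSB = Σnᵢ(x̄ᵢ−x̄)² = 1893.851; SSW = ΣΣ(x−x̄ᵢ)² = 506.789
MSB = 1893.851/3 = 631.2836; MSW = 506.789/21 = 24.1328
F = MSB/MSW = 26.1587
df = (3, 21)
p-value (upper-tail) = 0.00000
At α=0.05: p < α → reject H₀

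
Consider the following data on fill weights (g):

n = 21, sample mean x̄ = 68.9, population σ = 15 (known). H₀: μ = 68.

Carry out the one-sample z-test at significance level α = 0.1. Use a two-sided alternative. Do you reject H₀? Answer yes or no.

reject H₀: no

SE = σ/√n = 15/√21 = 3.2733
z = (x̄−μ₀)/SE = (68.9−68)/3.2733 = 0.2750
p-value (two-sided) = 0.78335
At α=0.1: p ≥ α → fail to reject H₀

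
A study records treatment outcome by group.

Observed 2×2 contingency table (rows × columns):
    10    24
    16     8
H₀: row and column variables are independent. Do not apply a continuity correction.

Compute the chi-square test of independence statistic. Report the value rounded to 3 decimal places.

test statistic = 7.895

Row totals [34, 24], col totals [26, 32], n=58
χ² = (10−15.24)²/15.24 + (24−18.76)²/18.76 + (16−10.76)²/10.76 + (8−13.24)²/13.24 = 7.8952
df = 1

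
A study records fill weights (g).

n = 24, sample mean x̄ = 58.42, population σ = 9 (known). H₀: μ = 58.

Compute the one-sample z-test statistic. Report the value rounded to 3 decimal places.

test statistic = 0.229

SE = σ/√n = 9/√24 = 1.8371
z = (x̄−μ₀)/SE = (58.42−58)/1.8371 = 0.2286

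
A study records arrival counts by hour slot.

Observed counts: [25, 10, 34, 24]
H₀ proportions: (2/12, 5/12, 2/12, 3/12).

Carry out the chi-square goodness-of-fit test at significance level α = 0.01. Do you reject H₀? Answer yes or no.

reject H₀: yes

n = 93; E_i = n·p_i = [15.50, 38.75, 15.50, 23.25]
χ² = (25−15.50)²/15.50 + (10−38.75)²/38.75 + (34−15.50)²/15.50 + (24−23.25)²/23.25 = 49.2581
df = 3
p-value (upper-tail) = 0.00000
At α=0.01: p < α → reject H₀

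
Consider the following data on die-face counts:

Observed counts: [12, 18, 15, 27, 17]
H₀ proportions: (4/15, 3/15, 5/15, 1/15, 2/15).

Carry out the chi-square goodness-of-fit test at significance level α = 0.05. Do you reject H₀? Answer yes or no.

n = 89; E_i = n·p_i = [23.73, 17.80, 29.67, 5.93, 11.87]
χ² = (12−23.73)²/23.73 + (18−17.80)²/17.80 + (15−29.67)²/29.67 + (27−5.93)²/5.93 + (17−11.87)²/11.87 = 90.0730
df = 4
p-value (upper-tail) = 0.00000
At α=0.05: p < α → reject H₀

reject H₀: yes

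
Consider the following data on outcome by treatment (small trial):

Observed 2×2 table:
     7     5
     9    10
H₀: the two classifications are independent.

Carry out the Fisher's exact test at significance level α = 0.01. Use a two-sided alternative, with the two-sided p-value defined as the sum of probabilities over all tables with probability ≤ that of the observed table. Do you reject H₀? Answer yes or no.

Margins: r₁=12, r₂=19, c₁=16, c₂=15, n=31
p_obs = C(12,7)·C(19,9)/C(31,16); sum pmf over tables with pmf ≤ p_obs
p-value (two-sided) = 0.71599
At α=0.01: p ≥ α → fail to reject H₀

reject H₀: no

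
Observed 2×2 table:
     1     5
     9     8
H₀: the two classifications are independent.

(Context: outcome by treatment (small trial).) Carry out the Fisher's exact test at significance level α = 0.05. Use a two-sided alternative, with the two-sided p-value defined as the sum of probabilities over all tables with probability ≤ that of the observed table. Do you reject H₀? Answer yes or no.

reject H₀: no

Margins: r₁=6, r₂=17, c₁=10, c₂=13, n=23
p_obs = C(6,1)·C(17,9)/C(23,10); sum pmf over tables with pmf ≤ p_obs
p-value (two-sided) = 0.17902
At α=0.05: p ≥ α → fail to reject H₀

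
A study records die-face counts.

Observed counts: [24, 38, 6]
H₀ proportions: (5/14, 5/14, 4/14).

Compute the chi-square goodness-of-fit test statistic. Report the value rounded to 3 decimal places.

test statistic = 17.029

n = 68; E_i = n·p_i = [24.29, 24.29, 19.43]
χ² = (24−24.29)²/24.29 + (38−24.29)²/24.29 + (6−19.43)²/19.43 = 17.0294
df = 2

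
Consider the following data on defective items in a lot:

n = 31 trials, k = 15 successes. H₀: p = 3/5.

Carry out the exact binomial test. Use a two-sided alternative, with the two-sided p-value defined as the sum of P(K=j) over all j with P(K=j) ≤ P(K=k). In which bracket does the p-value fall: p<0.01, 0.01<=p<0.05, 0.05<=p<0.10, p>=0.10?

p-value bracket: p>=0.10

Exact binomial: n=31, k=15, p₀=3/5=0.6000
P(X=j) = C(n,j)·p₀^j·(1−p₀)^(n−j); p = Σ P(X=j) over j with P(X=j) ≤ P(X=15)
p-value (two-sided) = 0.20220
→ bracket: p>=0.10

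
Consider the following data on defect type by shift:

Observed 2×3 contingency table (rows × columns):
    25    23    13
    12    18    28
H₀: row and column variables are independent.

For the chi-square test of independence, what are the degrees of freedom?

degrees of freedom = 2

df = (r−1)(c−1) = (2−1)·(3−1) = 2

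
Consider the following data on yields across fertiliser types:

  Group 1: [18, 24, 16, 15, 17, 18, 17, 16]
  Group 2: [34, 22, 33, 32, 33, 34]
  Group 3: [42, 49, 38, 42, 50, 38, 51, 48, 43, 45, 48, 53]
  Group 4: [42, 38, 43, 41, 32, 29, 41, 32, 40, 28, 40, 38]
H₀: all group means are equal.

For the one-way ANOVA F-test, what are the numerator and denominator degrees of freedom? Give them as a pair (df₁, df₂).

degrees of freedom = [3, 34]

k = 4 groups, N = 38 total
df = (k−1, N−k) = (4−1, 38−4) = (3, 34)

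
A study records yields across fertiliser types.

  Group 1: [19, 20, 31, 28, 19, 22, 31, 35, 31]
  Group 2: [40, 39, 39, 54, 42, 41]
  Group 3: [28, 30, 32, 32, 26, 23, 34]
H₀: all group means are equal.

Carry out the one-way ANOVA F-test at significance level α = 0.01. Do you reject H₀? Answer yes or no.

reject H₀: yes

Group means [26.22, 42.50, 29.29], grand mean 31.636
SSB = Σnᵢ(x̄ᵢ−x̄)² = 1010.607; SSW = ΣΣ(x−x̄ᵢ)² = 564.484
MSB = 1010.607/2 = 505.3034; MSW = 564.484/19 = 29.7097
F = MSB/MSW = 17.0080
df = (2, 19)
p-value (upper-tail) = 0.00006
At α=0.01: p < α → reject H₀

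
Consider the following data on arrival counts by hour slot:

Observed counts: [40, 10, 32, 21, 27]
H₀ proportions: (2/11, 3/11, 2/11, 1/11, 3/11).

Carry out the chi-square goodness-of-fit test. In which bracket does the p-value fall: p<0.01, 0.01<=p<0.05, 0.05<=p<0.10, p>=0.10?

n = 130; E_i = n·p_i = [23.64, 35.45, 23.64, 11.82, 35.45]
χ² = (40−23.64)²/23.64 + (10−35.45)²/35.45 + (32−23.64)²/23.64 + (21−11.82)²/11.82 + (27−35.45)²/35.45 = 41.7128
df = 4
p-value (upper-tail) = 0.00000
→ bracket: p<0.01

p-value bracket: p<0.01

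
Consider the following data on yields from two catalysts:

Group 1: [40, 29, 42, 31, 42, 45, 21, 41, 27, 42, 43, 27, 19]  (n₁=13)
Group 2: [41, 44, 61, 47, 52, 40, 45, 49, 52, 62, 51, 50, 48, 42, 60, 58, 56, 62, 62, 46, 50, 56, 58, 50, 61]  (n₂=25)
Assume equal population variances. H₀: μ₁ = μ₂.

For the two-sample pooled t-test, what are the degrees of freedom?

df = n₁ + n₂ − 2 = 13 + 25 − 2 = 36

degrees of freedom = 36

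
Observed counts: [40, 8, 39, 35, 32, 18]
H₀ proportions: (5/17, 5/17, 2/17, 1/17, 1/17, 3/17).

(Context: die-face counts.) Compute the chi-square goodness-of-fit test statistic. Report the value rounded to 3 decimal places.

test statistic = 169.018

n = 172; E_i = n·p_i = [50.59, 50.59, 20.24, 10.12, 10.12, 30.35]
χ² = (40−50.59)²/50.59 + (8−50.59)²/50.59 + (39−20.24)²/20.24 + (35−10.12)²/10.12 + (32−10.12)²/10.12 + (18−30.35)²/30.35 = 169.0180
df = 5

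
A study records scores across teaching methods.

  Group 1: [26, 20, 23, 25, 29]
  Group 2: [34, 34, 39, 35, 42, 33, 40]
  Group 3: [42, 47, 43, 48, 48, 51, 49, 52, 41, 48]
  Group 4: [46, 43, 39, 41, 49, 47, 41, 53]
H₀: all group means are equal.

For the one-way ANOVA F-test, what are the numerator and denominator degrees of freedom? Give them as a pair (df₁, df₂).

degrees of freedom = [3, 26]

k = 4 groups, N = 30 total
df = (k−1, N−k) = (4−1, 30−4) = (3, 26)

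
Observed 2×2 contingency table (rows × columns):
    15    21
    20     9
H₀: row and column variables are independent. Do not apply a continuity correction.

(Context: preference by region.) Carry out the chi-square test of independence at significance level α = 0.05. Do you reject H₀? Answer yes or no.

Row totals [36, 29], col totals [35, 30], n=65
χ² = (15−19.38)²/19.38 + (21−16.62)²/16.62 + (20−15.62)²/15.62 + (9−13.38)²/13.38 = 4.8163
df = 1
p-value (upper-tail) = 0.02819
At α=0.05: p < α → reject H₀

reject H₀: yes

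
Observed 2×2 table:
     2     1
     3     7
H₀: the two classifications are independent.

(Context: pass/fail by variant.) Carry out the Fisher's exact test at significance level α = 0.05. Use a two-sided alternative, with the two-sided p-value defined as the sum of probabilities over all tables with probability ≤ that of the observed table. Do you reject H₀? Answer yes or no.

reject H₀: no

Margins: r₁=3, r₂=10, c₁=5, c₂=8, n=13
p_obs = C(3,2)·C(10,3)/C(13,5); sum pmf over tables with pmf ≤ p_obs
p-value (two-sided) = 0.51049
At α=0.05: p ≥ α → fail to reject H₀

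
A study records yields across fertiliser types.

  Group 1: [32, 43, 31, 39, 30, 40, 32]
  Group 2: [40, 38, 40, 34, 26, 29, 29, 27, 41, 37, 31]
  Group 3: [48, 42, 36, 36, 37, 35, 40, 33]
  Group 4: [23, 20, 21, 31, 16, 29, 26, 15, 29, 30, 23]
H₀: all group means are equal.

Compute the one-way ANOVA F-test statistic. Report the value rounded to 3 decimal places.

Group means [35.29, 33.82, 38.38, 23.91], grand mean 32.135
SSB = Σnᵢ(x̄ᵢ−x̄)² = 1156.475; SSW = ΣΣ(x−x̄ᵢ)² = 953.849
MSB = 1156.475/3 = 385.4918; MSW = 953.849/33 = 28.9045
F = MSB/MSW = 13.3367
df = (3, 33)

test statistic = 13.337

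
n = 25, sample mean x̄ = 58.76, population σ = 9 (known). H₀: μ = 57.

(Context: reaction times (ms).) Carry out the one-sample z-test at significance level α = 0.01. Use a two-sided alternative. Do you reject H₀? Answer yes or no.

SE = σ/√n = 9/√25 = 1.8000
z = (x̄−μ₀)/SE = (58.76−57)/1.8000 = 0.9778
p-value (two-sided) = 0.32818
At α=0.01: p ≥ α → fail to reject H₀

reject H₀: no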